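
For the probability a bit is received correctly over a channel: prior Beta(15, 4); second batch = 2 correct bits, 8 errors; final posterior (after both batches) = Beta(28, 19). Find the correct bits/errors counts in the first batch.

Because Beta–binomial updating is additive in the counts, the combined data contributed (α_post−α_prior, β_post−β_prior) successes and failures.
Total across both batches: 28−15=13 correct bits, 19−4=15 errors.
Subtract the second batch: 13−2=11 correct bits and 15−8=7 errors.

11 correct bits and 7 errors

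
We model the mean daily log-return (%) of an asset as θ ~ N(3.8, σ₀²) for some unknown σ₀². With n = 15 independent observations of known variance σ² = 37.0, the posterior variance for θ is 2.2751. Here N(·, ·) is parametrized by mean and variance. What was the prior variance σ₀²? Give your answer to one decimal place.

Posterior precision equals prior precision plus data precision: 1/σ_n² = 1/σ₀² + n/σ².
So 1/σ₀² = 1/2.2751 − 15/37.0 = 0.439541 − 0.405405 = 0.034136.
Hence σ₀² = 1/0.034136 ≈ 29.3.

σ₀² = 29.3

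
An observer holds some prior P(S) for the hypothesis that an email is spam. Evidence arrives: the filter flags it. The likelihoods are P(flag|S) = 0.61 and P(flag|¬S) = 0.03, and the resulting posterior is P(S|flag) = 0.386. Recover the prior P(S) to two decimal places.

P(S) = 0.03

Bayes' rule in odds form gives O(S|E) = O(S)·[P(E|S)/P(E|¬S)], hence O(S) = O(S|E)/LR.
Posterior odds = 0.386/(1−0.386) = 0.6287. LR = 0.61/0.03 = 20.3333.
Prior odds = 0.6287/20.3333 = 0.0309, so P(S) = 0.0309/(1+0.0309) ≈ 0.03.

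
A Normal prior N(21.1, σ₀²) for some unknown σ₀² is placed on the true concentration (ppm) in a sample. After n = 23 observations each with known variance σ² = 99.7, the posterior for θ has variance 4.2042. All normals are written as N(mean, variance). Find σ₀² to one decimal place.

σ₀² = 139.6

Posterior precision equals prior precision plus data precision: 1/σ_n² = 1/σ₀² + n/σ².
So 1/σ₀² = 1/4.2042 − 23/99.7 = 0.237857 − 0.230692 = 0.007165.
Hence σ₀² = 1/0.007165 ≈ 139.6.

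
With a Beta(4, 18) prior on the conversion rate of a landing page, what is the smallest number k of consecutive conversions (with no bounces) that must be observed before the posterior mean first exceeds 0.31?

After k conversions and 0 bounces the posterior is Beta(4+k, 18), with mean (4+k)/(4+18+k).
Set (4+k)/(22+k) > 0.31 and solve: k > (0.31·22 − 4)/(1 − 0.31) = 4.087.
The smallest integer exceeding 4.087 is 5, and checking k=5: (9)/(27) = 0.3333 > 0.31.

k = 5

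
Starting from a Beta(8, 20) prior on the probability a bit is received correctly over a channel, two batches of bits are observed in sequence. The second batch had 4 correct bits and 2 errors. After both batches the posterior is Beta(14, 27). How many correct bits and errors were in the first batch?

Because Beta–binomial updating is additive in the counts, the combined data contributed (α_post−α_prior, β_post−β_prior) successes and failures.
Total across both batches: 14−8=6 correct bits, 27−20=7 errors.
Subtract the second batch: 6−4=2 correct bits and 7−2=5 errors.

2 correct bits and 5 errors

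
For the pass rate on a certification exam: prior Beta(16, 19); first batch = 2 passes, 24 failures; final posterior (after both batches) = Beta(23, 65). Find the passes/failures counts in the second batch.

5 passes and 22 failures

Sequential conjugate updates are equivalent to a single update on the pooled data, so total successes = posterior α − prior α and total failures = posterior β − prior β.
Total across both batches: 23−16=7 passes, 65−19=46 failures.
Subtract the first batch: 7−2=5 passes and 46−24=22 failures.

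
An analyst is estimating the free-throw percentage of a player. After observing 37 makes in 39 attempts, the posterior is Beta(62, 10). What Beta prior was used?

Beta is conjugate to the binomial likelihood: posterior = Beta(α+s, β+f).
So α = 62 − 37 = 25 and β = 10 − 2 = 8.

Beta(25, 8)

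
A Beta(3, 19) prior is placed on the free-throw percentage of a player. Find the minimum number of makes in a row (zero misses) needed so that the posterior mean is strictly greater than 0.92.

After k makes and 0 misses the posterior is Beta(3+k, 19), with mean (3+k)/(3+19+k).
Set (3+k)/(22+k) > 0.92 and solve: k > (0.92·22 − 3)/(1 − 0.92) = 215.500.
The smallest integer exceeding 215.500 is 216.

k = 216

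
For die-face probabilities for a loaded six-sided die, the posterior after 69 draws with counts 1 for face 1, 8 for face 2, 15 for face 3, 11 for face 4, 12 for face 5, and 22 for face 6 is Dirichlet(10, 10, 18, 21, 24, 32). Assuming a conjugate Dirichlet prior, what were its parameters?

For a Dirichlet(α) prior with multinomial counts c, the posterior is Dirichlet(α + c) componentwise.
Subtract each count from the matching posterior parameter: 10−1=9, 10−8=2, 18−15=3, 21−11=10, 24−12=12, 32−22=10.

Dirichlet(9, 2, 3, 10, 12, 10)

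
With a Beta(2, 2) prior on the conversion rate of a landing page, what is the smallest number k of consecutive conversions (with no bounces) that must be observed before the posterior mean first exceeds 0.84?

After k conversions and 0 bounces the posterior is Beta(2+k, 2), with mean (2+k)/(2+2+k).
Set (2+k)/(4+k) > 0.84 and solve: k > (0.84·4 − 2)/(1 − 0.84) = 8.500.
The smallest integer exceeding 8.500 is 9, and checking k=9: (11)/(13) = 0.8462 > 0.84.

k = 9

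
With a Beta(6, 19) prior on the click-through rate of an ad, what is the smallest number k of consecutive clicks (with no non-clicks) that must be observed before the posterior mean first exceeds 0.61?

k = 24

After k clicks and 0 non-clicks the posterior is Beta(6+k, 19), with mean (6+k)/(6+19+k).
Set (6+k)/(25+k) > 0.61 and solve: k > (0.61·25 − 6)/(1 − 0.61) = 23.718.
The smallest integer exceeding 23.718 is 24.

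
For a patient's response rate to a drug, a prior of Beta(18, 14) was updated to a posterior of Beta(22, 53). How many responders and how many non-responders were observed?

Beta is conjugate to the binomial likelihood: posterior = Beta(a+s, b+f).
So s = 22 − 18 = 4 and f = 53 − 14 = 39.

4 responders and 39 non-responders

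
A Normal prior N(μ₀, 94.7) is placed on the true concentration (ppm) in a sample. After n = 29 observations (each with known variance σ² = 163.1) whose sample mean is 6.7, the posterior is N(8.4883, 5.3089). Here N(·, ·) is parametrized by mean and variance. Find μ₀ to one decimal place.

μ₀ = 38.6

The posterior mean is a precision-weighted average: μ_n = (τ₀μ₀ + τ_data·x̄)/(τ₀+τ_data), with τ₀=1/σ₀² and τ_data=n/σ².
Here τ₀ = 1/94.7 = 0.010560 and τ_data = 29/163.1 = 0.177805, so τ_n = 0.188365.
Rearranging for μ₀: μ₀ = (μ_n·τ_n − τ_data·x̄)/τ₀ = (8.4883·0.188365 − 0.177805·6.7) / 0.010560 = 0.407605/0.010560 ≈ 38.6.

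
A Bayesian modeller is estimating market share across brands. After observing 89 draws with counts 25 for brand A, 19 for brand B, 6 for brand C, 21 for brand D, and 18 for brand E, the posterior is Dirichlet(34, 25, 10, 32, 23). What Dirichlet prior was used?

For a Dirichlet(α) prior with multinomial counts c, the posterior is Dirichlet(α + c) componentwise.
Subtract each count from the matching posterior parameter: 34−25=9, 25−19=6, 10−6=4, 32−21=11, 23−18=5.

Dirichlet(9, 6, 4, 11, 5)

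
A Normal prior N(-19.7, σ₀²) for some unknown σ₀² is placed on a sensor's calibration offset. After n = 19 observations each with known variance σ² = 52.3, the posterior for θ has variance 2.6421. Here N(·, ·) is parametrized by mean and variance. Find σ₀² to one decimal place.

For the Normal–Normal model with known σ², precisions add: τ_n = τ₀ + n/σ².
So 1/σ₀² = 1/2.6421 − 19/52.3 = 0.378487 − 0.363289 = 0.015198.
Hence σ₀² = 1/0.015198 ≈ 65.8.

σ₀² = 65.8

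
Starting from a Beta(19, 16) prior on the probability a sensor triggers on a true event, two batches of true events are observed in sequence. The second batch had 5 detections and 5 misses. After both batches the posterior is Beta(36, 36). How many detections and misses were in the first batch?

12 detections and 15 misses

Because Beta–binomial updating is additive in the counts, the combined data contributed (α_post−α_prior, β_post−β_prior) successes and failures.
Total across both batches: 36−19=17 detections, 36−16=20 misses.
Subtract the second batch: 17−5=12 detections and 20−5=15 misses.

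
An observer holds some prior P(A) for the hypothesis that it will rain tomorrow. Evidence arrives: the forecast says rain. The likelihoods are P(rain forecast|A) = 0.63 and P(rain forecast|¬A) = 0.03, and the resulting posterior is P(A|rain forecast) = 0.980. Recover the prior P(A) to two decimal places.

Bayes' rule in odds form gives O(A|E) = O(A)·[P(E|A)/P(E|¬A)], hence O(A) = O(A|E)/LR.
Posterior odds = 0.980/(1−0.980) = 49.0000. LR = 0.63/0.03 = 21.0000.
Prior odds = 49.0000/21.0000 = 2.3333, so P(A) = 2.3333/(1+2.3333) ≈ 0.70.

P(A) = 0.70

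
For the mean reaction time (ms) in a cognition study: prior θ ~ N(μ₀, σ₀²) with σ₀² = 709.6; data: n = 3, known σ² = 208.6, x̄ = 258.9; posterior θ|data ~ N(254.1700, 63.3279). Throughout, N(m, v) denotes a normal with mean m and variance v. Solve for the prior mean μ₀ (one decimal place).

The posterior mean is a precision-weighted average: μ_n = (τ₀μ₀ + τ_data·x̄)/(τ₀+τ_data), with τ₀=1/σ₀² and τ_data=n/σ².
Here τ₀ = 1/709.6 = 0.001409 and τ_data = 3/208.6 = 0.014382, so τ_n = 0.015791.
Rearranging for μ₀: μ₀ = (μ_n·τ_n − τ_data·x̄)/τ₀ = (254.1700·0.015791 − 0.014382·258.9) / 0.001409 = 0.290099/0.001409 ≈ 205.9.

μ₀ = 205.9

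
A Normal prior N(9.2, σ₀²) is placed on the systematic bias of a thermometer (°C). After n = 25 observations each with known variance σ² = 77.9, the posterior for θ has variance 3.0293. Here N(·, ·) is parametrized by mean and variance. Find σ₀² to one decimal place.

For the Normal–Normal model with known σ², precisions add: τ_n = τ₀ + n/σ².
So 1/σ₀² = 1/3.0293 − 25/77.9 = 0.330109 − 0.320924 = 0.009185.
Hence σ₀² = 1/0.009185 ≈ 108.9.

σ₀² = 108.9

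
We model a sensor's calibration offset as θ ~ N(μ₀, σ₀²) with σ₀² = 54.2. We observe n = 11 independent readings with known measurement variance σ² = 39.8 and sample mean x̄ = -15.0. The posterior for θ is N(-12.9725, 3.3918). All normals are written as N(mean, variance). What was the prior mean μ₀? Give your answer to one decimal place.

The posterior mean is a precision-weighted average: μ_n = (τ₀μ₀ + τ_data·x̄)/(τ₀+τ_data), with τ₀=1/σ₀² and τ_data=n/σ².
Here τ₀ = 1/54.2 = 0.018450 and τ_data = 11/39.8 = 0.276382, so τ_n = 0.294832.
Rearranging for μ₀: μ₀ = (μ_n·τ_n − τ_data·x̄)/τ₀ = (-12.9725·0.294832 − 0.276382·-15.0) / 0.018450 = 0.321022/0.018450 ≈ 17.4.

μ₀ = 17.4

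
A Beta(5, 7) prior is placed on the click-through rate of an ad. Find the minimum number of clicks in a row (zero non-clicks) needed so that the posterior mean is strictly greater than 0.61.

After k clicks and 0 non-clicks the posterior is Beta(5+k, 7), with mean (5+k)/(5+7+k).
Set (5+k)/(12+k) > 0.61 and solve: k > (0.61·12 − 5)/(1 − 0.61) = 5.949.
The smallest integer exceeding 5.949 is 6, and checking k=6: (11)/(18) = 0.6111 > 0.61.

k = 6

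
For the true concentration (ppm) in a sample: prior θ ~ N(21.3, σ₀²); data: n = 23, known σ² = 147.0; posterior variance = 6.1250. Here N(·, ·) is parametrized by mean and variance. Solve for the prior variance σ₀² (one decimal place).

σ₀² = 147.0

For the Normal–Normal model with known σ², precisions add: τ_n = τ₀ + n/σ².
So 1/σ₀² = 1/6.1250 − 23/147.0 = 0.163265 − 0.156463 = 0.006802.
Hence σ₀² = 1/0.006802 ≈ 147.0.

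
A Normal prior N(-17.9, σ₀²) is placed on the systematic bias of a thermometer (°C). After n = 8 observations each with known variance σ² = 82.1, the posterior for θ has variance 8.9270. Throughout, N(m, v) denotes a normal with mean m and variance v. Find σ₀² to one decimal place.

σ₀² = 68.6

Posterior precision equals prior precision plus data precision: 1/σ_n² = 1/σ₀² + n/σ².
So 1/σ₀² = 1/8.9270 − 8/82.1 = 0.112020 − 0.097442 = 0.014578.
Hence σ₀² = 1/0.014578 ≈ 68.6.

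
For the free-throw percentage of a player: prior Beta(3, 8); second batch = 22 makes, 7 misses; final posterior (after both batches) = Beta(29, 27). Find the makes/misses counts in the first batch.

Because Beta–binomial updating is additive in the counts, the combined data contributed (α_post−α_prior, β_post−β_prior) successes and failures.
Total across both batches: 29−3=26 makes, 27−8=19 misses.
Subtract the second batch: 26−22=4 makes and 19−7=12 misses.

4 makes and 12 misses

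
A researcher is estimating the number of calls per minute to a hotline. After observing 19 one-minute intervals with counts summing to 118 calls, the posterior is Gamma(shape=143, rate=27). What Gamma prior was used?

Gamma–Poisson conjugacy: posterior shape = α + Σxᵢ, posterior rate = β + n.
So α = 143 − 118 = 25 and β = 27 − 19 = 8.

Gamma(shape=25, rate=8)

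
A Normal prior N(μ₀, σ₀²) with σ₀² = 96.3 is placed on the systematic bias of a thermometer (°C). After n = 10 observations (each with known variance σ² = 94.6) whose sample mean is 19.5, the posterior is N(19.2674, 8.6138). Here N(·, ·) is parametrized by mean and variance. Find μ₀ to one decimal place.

With known observation variance, the Normal–Normal posterior has precision τ_n = τ₀ + n/σ² and mean μ_n = (τ₀μ₀ + (n/σ²)x̄)/τ_n.
Here τ₀ = 1/96.3 = 0.010384 and τ_data = 10/94.6 = 0.105708, so τ_n = 0.116092.
Rearranging for μ₀: μ₀ = (μ_n·τ_n − τ_data·x̄)/τ₀ = (19.2674·0.116092 − 0.105708·19.5) / 0.010384 = 0.175485/0.010384 ≈ 16.9.

μ₀ = 16.9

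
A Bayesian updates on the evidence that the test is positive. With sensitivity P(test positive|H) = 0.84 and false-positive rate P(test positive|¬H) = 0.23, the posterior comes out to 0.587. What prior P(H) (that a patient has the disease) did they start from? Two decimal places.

P(H) = 0.28

In odds form, posterior odds = prior odds × likelihood ratio, so prior odds = posterior odds ÷ LR.
Posterior odds = 0.587/(1−0.587) = 1.4213. LR = 0.84/0.23 = 3.6522.
Prior odds = 1.4213/3.6522 = 0.3892, so P(H) = 0.3892/(1+0.3892) ≈ 0.28.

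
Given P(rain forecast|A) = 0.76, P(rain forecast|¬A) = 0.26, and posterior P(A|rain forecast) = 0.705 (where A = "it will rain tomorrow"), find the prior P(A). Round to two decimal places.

P(A) = 0.45

In odds form, posterior odds = prior odds × likelihood ratio, so prior odds = posterior odds ÷ LR.
Posterior odds = 0.705/(1−0.705) = 2.3898. LR = 0.76/0.26 = 2.9231.
Prior odds = 2.3898/2.9231 = 0.8176, so P(A) = 0.8176/(1+0.8176) ≈ 0.45.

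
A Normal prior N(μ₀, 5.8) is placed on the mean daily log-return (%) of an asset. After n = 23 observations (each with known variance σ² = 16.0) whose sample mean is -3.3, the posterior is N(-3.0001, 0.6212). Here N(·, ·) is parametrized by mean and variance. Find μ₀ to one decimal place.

The posterior mean is a precision-weighted average: μ_n = (τ₀μ₀ + τ_data·x̄)/(τ₀+τ_data), with τ₀=1/σ₀² and τ_data=n/σ².
Here τ₀ = 1/5.8 = 0.172414 and τ_data = 23/16.0 = 1.437500, so τ_n = 1.609914.
Rearranging for μ₀: μ₀ = (μ_n·τ_n − τ_data·x̄)/τ₀ = (-3.0001·1.609914 − 1.437500·-3.3) / 0.172414 = -0.086153/0.172414 ≈ -0.5.

μ₀ = -0.5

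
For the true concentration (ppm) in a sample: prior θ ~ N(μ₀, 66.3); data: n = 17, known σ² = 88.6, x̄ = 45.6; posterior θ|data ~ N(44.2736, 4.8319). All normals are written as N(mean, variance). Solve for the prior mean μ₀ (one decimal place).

μ₀ = 27.4

The posterior mean is a precision-weighted average: μ_n = (τ₀μ₀ + τ_data·x̄)/(τ₀+τ_data), with τ₀=1/σ₀² and τ_data=n/σ².
Here τ₀ = 1/66.3 = 0.015083 and τ_data = 17/88.6 = 0.191874, so τ_n = 0.206957.
Rearranging for μ₀: μ₀ = (μ_n·τ_n − τ_data·x̄)/τ₀ = (44.2736·0.206957 − 0.191874·45.6) / 0.015083 = 0.413277/0.015083 ≈ 27.4.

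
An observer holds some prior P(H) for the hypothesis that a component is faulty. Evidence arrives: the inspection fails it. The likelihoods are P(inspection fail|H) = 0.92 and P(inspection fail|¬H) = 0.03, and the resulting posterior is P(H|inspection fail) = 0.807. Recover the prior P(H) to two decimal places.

In odds form, posterior odds = prior odds × likelihood ratio, so prior odds = posterior odds ÷ LR.
Posterior odds = 0.807/(1−0.807) = 4.1813. LR = 0.92/0.03 = 30.6667.
Prior odds = 4.1813/30.6667 = 0.1363, so P(H) = 0.1363/(1+0.1363) ≈ 0.12.

P(H) = 0.12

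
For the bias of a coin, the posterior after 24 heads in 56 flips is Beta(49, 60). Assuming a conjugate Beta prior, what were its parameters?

Beta(25, 28)

A Beta(α, β) prior with s successes and f failures in binomial data gives a Beta(α+s, β+f) posterior.
So α = 49 − 24 = 25 and β = 60 − 32 = 28.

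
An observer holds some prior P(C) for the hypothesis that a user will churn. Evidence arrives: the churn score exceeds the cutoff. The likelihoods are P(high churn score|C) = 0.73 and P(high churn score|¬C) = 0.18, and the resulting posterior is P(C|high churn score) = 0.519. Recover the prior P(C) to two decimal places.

P(C) = 0.21

Bayes' rule in odds form gives O(C|E) = O(C)·[P(E|C)/P(E|¬C)], hence O(C) = O(C|E)/LR.
Posterior odds = 0.519/(1−0.519) = 1.0790. LR = 0.73/0.18 = 4.0556.
Prior odds = 1.0790/4.0556 = 0.2661, so P(C) = 0.2661/(1+0.2661) ≈ 0.21.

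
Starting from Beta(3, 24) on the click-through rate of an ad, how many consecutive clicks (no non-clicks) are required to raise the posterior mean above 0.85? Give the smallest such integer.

After k clicks and 0 non-clicks the posterior is Beta(3+k, 24), with mean (3+k)/(3+24+k).
Set (3+k)/(27+k) > 0.85 and solve: k > (0.85·27 − 3)/(1 − 0.85) = 133.000.
The smallest integer exceeding 133.000 is 134, and checking k=134: (137)/(161) = 0.8509 > 0.85.

k = 134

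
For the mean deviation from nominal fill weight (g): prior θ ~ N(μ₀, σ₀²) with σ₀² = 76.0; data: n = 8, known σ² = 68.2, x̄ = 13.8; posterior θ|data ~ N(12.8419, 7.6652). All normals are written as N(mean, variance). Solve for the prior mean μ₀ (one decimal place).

With known observation variance, the Normal–Normal posterior has precision τ_n = τ₀ + n/σ² and mean μ_n = (τ₀μ₀ + (n/σ²)x̄)/τ_n.
Here τ₀ = 1/76.0 = 0.013158 and τ_data = 8/68.2 = 0.117302, so τ_n = 0.130460.
Rearranging for μ₀: μ₀ = (μ_n·τ_n − τ_data·x̄)/τ₀ = (12.8419·0.130460 − 0.117302·13.8) / 0.013158 = 0.056587/0.013158 ≈ 4.3.

μ₀ = 4.3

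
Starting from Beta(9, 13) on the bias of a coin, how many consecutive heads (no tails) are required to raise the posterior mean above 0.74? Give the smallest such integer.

k = 29

After k heads and 0 tails the posterior is Beta(9+k, 13), with mean (9+k)/(9+13+k).
Set (9+k)/(22+k) > 0.74 and solve: k > (0.74·22 − 9)/(1 − 0.74) = 28.000.
The smallest integer exceeding 28.000 is 29.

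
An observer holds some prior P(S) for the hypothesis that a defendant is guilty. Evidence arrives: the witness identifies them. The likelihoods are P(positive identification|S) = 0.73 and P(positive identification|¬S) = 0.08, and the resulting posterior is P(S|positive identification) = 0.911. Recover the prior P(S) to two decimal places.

P(S) = 0.53

In odds form, posterior odds = prior odds × likelihood ratio, so prior odds = posterior odds ÷ LR.
Posterior odds = 0.911/(1−0.911) = 10.2360. LR = 0.73/0.08 = 9.1250.
Prior odds = 10.2360/9.1250 = 1.1218, so P(S) = 1.1218/(1+1.1218) ≈ 0.53.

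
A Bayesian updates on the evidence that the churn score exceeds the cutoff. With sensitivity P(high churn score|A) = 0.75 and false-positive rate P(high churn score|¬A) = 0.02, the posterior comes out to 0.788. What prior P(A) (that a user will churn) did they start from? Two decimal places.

Bayes' rule in odds form gives O(A|E) = O(A)·[P(E|A)/P(E|¬A)], hence O(A) = O(A|E)/LR.
Posterior odds = 0.788/(1−0.788) = 3.7170. LR = 0.75/0.02 = 37.5000.
Prior odds = 3.7170/37.5000 = 0.0991, so P(A) = 0.0991/(1+0.0991) ≈ 0.09.

P(A) = 0.09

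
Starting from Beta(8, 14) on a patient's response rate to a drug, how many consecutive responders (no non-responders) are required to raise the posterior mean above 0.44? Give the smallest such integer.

After k responders and 0 non-responders the posterior is Beta(8+k, 14), with mean (8+k)/(8+14+k).
Set (8+k)/(22+k) > 0.44 and solve: k > (0.44·22 − 8)/(1 − 0.44) = 3.000.
The smallest integer exceeding 3.000 is 4, and checking k=4: (12)/(26) = 0.4615 > 0.44.

k = 4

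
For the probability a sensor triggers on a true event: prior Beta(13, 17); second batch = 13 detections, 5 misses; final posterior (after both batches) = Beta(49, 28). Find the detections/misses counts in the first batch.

23 detections and 6 misses

Because Beta–binomial updating is additive in the counts, the combined data contributed (α_post−α_prior, β_post−β_prior) successes and failures.
Total across both batches: 49−13=36 detections, 28−17=11 misses.
Subtract the second batch: 36−13=23 detections and 11−5=6 misses.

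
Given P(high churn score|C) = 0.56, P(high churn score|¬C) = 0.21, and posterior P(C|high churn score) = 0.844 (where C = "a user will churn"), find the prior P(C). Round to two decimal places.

P(C) = 0.67

Bayes' rule in odds form gives O(C|E) = O(C)·[P(E|C)/P(E|¬C)], hence O(C) = O(C|E)/LR.
Posterior odds = 0.844/(1−0.844) = 5.4103. LR = 0.56/0.21 = 2.6667.
Prior odds = 5.4103/2.6667 = 2.0288, so P(C) = 2.0288/(1+2.0288) ≈ 0.67.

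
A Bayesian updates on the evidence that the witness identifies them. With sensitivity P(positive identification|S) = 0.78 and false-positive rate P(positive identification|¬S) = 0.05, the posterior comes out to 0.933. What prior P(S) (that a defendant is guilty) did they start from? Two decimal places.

P(S) = 0.47

Bayes' rule in odds form gives O(S|E) = O(S)·[P(E|S)/P(E|¬S)], hence O(S) = O(S|E)/LR.
Posterior odds = 0.933/(1−0.933) = 13.9254. LR = 0.78/0.05 = 15.6000.
Prior odds = 13.9254/15.6000 = 0.8927, so P(S) = 0.8927/(1+0.8927) ≈ 0.47.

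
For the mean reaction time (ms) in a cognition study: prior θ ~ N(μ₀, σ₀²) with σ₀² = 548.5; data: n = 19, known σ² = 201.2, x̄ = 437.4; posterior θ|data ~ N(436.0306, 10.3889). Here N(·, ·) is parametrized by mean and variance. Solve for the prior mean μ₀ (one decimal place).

μ₀ = 365.1

With known observation variance, the Normal–Normal posterior has precision τ_n = τ₀ + n/σ² and mean μ_n = (τ₀μ₀ + (n/σ²)x̄)/τ_n.
Here τ₀ = 1/548.5 = 0.001823 and τ_data = 19/201.2 = 0.094433, so τ_n = 0.096256.
Rearranging for μ₀: μ₀ = (μ_n·τ_n − τ_data·x̄)/τ₀ = (436.0306·0.096256 − 0.094433·437.4) / 0.001823 = 0.665567/0.001823 ≈ 365.1.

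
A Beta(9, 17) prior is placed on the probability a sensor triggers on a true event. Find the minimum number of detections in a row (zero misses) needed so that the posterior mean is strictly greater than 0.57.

k = 14

After k detections and 0 misses the posterior is Beta(9+k, 17), with mean (9+k)/(9+17+k).
Set (9+k)/(26+k) > 0.57 and solve: k > (0.57·26 − 9)/(1 − 0.57) = 13.535.
The smallest integer exceeding 13.535 is 14.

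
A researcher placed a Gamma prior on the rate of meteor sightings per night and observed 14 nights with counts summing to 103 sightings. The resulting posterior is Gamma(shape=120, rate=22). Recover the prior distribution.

Gamma(shape=17, rate=8)

Gamma–Poisson conjugacy: posterior shape = α + Σxᵢ, posterior rate = β + n.
So α = 120 − 103 = 17 and β = 22 − 14 = 8.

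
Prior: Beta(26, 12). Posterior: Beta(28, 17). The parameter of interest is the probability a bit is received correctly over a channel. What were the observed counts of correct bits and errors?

Beta is conjugate to the binomial likelihood: posterior = Beta(α+s, β+f).
Match parameters: s=28−26=2, f=17−12=5.

2 correct bits and 5 errors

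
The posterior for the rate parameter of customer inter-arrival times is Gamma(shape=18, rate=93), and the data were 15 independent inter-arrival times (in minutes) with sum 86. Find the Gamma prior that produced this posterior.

Gamma(shape=3, rate=7)

Gamma–exponential conjugacy: posterior shape = α + n, posterior rate = β + Σtᵢ.
So α = 18 − 15 = 3 and β = 93 − 86 = 7.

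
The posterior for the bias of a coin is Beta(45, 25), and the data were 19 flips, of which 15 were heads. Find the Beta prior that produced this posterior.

Beta(30, 21)

Beta is conjugate to the binomial likelihood: posterior = Beta(α+s, β+f).
Subtract the data counts: 45−15=30, 25−4=21.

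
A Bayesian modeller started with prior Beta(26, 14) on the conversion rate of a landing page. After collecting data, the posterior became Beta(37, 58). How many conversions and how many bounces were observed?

11 conversions and 44 bounces

Beta is conjugate to the binomial likelihood: posterior = Beta(a+s, b+f).
So s = 37 − 26 = 11 and f = 58 − 14 = 44.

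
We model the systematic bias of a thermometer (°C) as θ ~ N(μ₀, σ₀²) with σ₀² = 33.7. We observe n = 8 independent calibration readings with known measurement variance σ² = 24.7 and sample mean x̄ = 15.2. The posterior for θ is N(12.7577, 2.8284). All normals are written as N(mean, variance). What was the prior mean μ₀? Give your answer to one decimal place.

μ₀ = -13.9

With known observation variance, the Normal–Normal posterior has precision τ_n = τ₀ + n/σ² and mean μ_n = (τ₀μ₀ + (n/σ²)x̄)/τ_n.
Here τ₀ = 1/33.7 = 0.029674 and τ_data = 8/24.7 = 0.323887, so τ_n = 0.353561.
Rearranging for μ₀: μ₀ = (μ_n·τ_n − τ_data·x̄)/τ₀ = (12.7577·0.353561 − 0.323887·15.2) / 0.029674 = -0.412457/0.029674 ≈ -13.9.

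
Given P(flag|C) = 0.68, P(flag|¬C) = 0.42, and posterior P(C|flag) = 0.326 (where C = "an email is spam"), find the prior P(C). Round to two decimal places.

In odds form, posterior odds = prior odds × likelihood ratio, so prior odds = posterior odds ÷ LR.
Posterior odds = 0.326/(1−0.326) = 0.4837. LR = 0.68/0.42 = 1.6190.
Prior odds = 0.4837/1.6190 = 0.2988, so P(C) = 0.2988/(1+0.2988) ≈ 0.23.

P(C) = 0.23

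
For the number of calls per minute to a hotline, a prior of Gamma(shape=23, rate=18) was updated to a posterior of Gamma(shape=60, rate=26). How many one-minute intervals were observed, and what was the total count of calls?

n = 8 one-minute intervals with total 37 calls

Gamma–Poisson conjugacy: posterior shape = α + Σxᵢ, posterior rate = β + n.
Matching: Σxᵢ = 60 − 23 = 37 and n = 26 − 18 = 8.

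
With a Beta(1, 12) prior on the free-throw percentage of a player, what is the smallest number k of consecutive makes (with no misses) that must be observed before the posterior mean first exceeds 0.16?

k = 2

After k makes and 0 misses the posterior is Beta(1+k, 12), with mean (1+k)/(1+12+k).
Set (1+k)/(13+k) > 0.16 and solve: k > (0.16·13 − 1)/(1 − 0.16) = 1.286.
The smallest integer exceeding 1.286 is 2, and checking k=2: (3)/(15) = 0.2000 > 0.16.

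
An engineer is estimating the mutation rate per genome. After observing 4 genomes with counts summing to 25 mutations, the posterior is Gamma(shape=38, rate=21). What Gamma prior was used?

Gamma–Poisson conjugacy: posterior shape = α + Σxᵢ, posterior rate = β + n.
So α = 38 − 25 = 13 and β = 21 − 4 = 17.

Gamma(shape=13, rate=17)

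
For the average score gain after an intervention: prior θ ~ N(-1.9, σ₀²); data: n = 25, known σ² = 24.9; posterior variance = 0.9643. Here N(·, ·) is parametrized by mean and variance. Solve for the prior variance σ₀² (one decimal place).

Posterior precision equals prior precision plus data precision: 1/σ_n² = 1/σ₀² + n/σ².
So 1/σ₀² = 1/0.9643 − 25/24.9 = 1.037022 − 1.004016 = 0.033006.
Hence σ₀² = 1/0.033006 ≈ 30.3.

σ₀² = 30.3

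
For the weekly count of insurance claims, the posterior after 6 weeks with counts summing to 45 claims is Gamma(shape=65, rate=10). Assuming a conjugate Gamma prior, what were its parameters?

A Gamma(α, β) prior (rate parametrization) on a Poisson rate with n observations summing to S gives posterior Gamma(α+S, β+n).
So α = 65 − 45 = 20 and β = 10 − 6 = 4.

Gamma(shape=20, rate=4)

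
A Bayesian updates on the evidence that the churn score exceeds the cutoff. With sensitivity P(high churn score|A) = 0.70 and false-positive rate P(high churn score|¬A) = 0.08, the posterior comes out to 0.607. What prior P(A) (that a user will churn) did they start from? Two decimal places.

Bayes' rule in odds form gives O(A|E) = O(A)·[P(E|A)/P(E|¬A)], hence O(A) = O(A|E)/LR.
Posterior odds = 0.607/(1−0.607) = 1.5445. LR = 0.70/0.08 = 8.7500.
Prior odds = 1.5445/8.7500 = 0.1765, so P(A) = 0.1765/(1+0.1765) ≈ 0.15.

P(A) = 0.15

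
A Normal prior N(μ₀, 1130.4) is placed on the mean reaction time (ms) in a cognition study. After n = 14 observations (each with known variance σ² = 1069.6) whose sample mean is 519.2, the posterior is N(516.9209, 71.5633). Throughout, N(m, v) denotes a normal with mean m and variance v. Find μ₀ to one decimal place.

The posterior mean is a precision-weighted average: μ_n = (τ₀μ₀ + τ_data·x̄)/(τ₀+τ_data), with τ₀=1/σ₀² and τ_data=n/σ².
Here τ₀ = 1/1130.4 = 0.000885 and τ_data = 14/1069.6 = 0.013089, so τ_n = 0.013974.
Rearranging for μ₀: μ₀ = (μ_n·τ_n − τ_data·x̄)/τ₀ = (516.9209·0.013974 − 0.013089·519.2) / 0.000885 = 0.427644/0.000885 ≈ 483.2.

μ₀ = 483.2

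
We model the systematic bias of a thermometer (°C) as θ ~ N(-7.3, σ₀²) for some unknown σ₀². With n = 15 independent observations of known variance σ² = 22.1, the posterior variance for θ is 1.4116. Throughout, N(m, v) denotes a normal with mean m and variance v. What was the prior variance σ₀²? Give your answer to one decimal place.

σ₀² = 33.7

For the Normal–Normal model with known σ², precisions add: τ_n = τ₀ + n/σ².
So 1/σ₀² = 1/1.4116 − 15/22.1 = 0.708416 − 0.678733 = 0.029683.
Hence σ₀² = 1/0.029683 ≈ 33.7.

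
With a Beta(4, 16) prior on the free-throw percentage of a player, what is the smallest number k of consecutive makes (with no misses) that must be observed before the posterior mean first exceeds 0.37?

k = 6

After k makes and 0 misses the posterior is Beta(4+k, 16), with mean (4+k)/(4+16+k).
Set (4+k)/(20+k) > 0.37 and solve: k > (0.37·20 − 4)/(1 − 0.37) = 5.397.
The smallest integer exceeding 5.397 is 6, and checking k=6: (10)/(26) = 0.3846 > 0.37.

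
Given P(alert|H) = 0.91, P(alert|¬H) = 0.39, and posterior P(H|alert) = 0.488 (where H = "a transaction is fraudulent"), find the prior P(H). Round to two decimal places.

In odds form, posterior odds = prior odds × likelihood ratio, so prior odds = posterior odds ÷ LR.
Posterior odds = 0.488/(1−0.488) = 0.9531. LR = 0.91/0.39 = 2.3333.
Prior odds = 0.9531/2.3333 = 0.4085, so P(H) = 0.4085/(1+0.4085) ≈ 0.29.

P(H) = 0.29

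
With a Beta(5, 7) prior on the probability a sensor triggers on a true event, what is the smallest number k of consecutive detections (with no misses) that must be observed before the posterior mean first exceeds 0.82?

After k detections and 0 misses the posterior is Beta(5+k, 7), with mean (5+k)/(5+7+k).
Set (5+k)/(12+k) > 0.82 and solve: k > (0.82·12 − 5)/(1 − 0.82) = 26.889.
The smallest integer exceeding 26.889 is 27.

k = 27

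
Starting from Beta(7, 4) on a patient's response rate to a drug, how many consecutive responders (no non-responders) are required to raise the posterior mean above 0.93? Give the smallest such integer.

After k responders and 0 non-responders the posterior is Beta(7+k, 4), with mean (7+k)/(7+4+k).
Set (7+k)/(11+k) > 0.93 and solve: k > (0.93·11 − 7)/(1 − 0.93) = 46.143.
The smallest integer exceeding 46.143 is 47.

k = 47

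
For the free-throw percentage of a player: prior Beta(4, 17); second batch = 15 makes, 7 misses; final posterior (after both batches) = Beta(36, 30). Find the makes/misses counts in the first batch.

Sequential conjugate updates are equivalent to a single update on the pooled data, so total successes = posterior α − prior α and total failures = posterior β − prior β.
Total across both batches: 36−4=32 makes, 30−17=13 misses.
Subtract the second batch: 32−15=17 makes and 13−7=6 misses.

17 makes and 6 misses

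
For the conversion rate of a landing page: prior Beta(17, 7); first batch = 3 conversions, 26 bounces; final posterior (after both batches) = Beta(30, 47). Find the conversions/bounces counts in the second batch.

10 conversions and 14 bounces

Sequential conjugate updates are equivalent to a single update on the pooled data, so total successes = posterior α − prior α and total failures = posterior β − prior β.
Total across both batches: 30−17=13 conversions, 47−7=40 bounces.
Subtract the first batch: 13−3=10 conversions and 40−26=14 bounces.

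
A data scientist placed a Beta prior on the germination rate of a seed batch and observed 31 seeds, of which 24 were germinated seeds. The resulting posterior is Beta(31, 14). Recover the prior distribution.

Beta(7, 7)

A Beta(a, b) prior with s successes and f failures in binomial data gives a Beta(a+s, b+f) posterior.
So a = 31 − 24 = 7 and b = 14 − 7 = 7.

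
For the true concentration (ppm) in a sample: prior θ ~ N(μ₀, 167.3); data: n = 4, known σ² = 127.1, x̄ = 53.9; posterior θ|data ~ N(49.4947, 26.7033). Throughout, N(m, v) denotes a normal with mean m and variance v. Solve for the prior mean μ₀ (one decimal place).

μ₀ = 26.3

With known observation variance, the Normal–Normal posterior has precision τ_n = τ₀ + n/σ² and mean μ_n = (τ₀μ₀ + (n/σ²)x̄)/τ_n.
Here τ₀ = 1/167.3 = 0.005977 and τ_data = 4/127.1 = 0.031471, so τ_n = 0.037448.
Rearranging for μ₀: μ₀ = (μ_n·τ_n − τ_data·x̄)/τ₀ = (49.4947·0.037448 − 0.031471·53.9) / 0.005977 = 0.157191/0.005977 ≈ 26.3.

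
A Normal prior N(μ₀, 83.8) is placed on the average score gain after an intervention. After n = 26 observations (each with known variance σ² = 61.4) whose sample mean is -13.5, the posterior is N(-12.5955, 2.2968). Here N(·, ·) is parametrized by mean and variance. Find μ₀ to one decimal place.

μ₀ = 19.5

With known observation variance, the Normal–Normal posterior has precision τ_n = τ₀ + n/σ² and mean μ_n = (τ₀μ₀ + (n/σ²)x̄)/τ_n.
Here τ₀ = 1/83.8 = 0.011933 and τ_data = 26/61.4 = 0.423453, so τ_n = 0.435386.
Rearranging for μ₀: μ₀ = (μ_n·τ_n − τ_data·x̄)/τ₀ = (-12.5955·0.435386 − 0.423453·-13.5) / 0.011933 = 0.232711/0.011933 ≈ 19.5.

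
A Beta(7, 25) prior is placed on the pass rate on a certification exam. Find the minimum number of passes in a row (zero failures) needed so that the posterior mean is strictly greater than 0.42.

k = 12

After k passes and 0 failures the posterior is Beta(7+k, 25), with mean (7+k)/(7+25+k).
Set (7+k)/(32+k) > 0.42 and solve: k > (0.42·32 − 7)/(1 − 0.42) = 11.103.
The smallest integer exceeding 11.103 is 12, and checking k=12: (19)/(44) = 0.4318 > 0.42.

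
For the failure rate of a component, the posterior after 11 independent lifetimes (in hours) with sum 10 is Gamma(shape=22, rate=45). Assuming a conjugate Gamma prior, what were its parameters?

Gamma(shape=11, rate=35)

Gamma–exponential conjugacy: posterior shape = α + n, posterior rate = β + Σtᵢ.
So α = 22 − 11 = 11 and β = 45 − 10 = 35.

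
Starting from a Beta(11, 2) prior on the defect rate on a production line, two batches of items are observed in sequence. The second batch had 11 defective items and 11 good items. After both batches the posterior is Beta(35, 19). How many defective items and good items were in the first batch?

Because Beta–binomial updating is additive in the counts, the combined data contributed (α_post−α_prior, β_post−β_prior) successes and failures.
Total across both batches: 35−11=24 defective items, 19−2=17 good items.
Subtract the second batch: 24−11=13 defective items and 17−11=6 good items.

13 defective items and 6 good items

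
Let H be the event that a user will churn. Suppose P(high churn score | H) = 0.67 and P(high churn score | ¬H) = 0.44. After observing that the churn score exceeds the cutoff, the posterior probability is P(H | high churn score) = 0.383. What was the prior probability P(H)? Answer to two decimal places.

P(H) = 0.29

Bayes' rule in odds form gives O(H|E) = O(H)·[P(E|H)/P(E|¬H)], hence O(H) = O(H|E)/LR.
Posterior odds = 0.383/(1−0.383) = 0.6207. LR = 0.67/0.44 = 1.5227.
Prior odds = 0.6207/1.5227 = 0.4076, so P(H) = 0.4076/(1+0.4076) ≈ 0.29.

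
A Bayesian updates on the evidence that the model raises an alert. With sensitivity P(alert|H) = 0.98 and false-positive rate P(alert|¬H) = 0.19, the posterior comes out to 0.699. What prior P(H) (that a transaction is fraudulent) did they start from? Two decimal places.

In odds form, posterior odds = prior odds × likelihood ratio, so prior odds = posterior odds ÷ LR.
Posterior odds = 0.699/(1−0.699) = 2.3223. LR = 0.98/0.19 = 5.1579.
Prior odds = 2.3223/5.1579 = 0.4502, so P(H) = 0.4502/(1+0.4502) ≈ 0.31.

P(H) = 0.31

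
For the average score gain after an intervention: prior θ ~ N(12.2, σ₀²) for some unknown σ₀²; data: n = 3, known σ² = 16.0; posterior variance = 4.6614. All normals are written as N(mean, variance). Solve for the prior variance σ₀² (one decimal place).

σ₀² = 37.0

Posterior precision equals prior precision plus data precision: 1/σ_n² = 1/σ₀² + n/σ².
So 1/σ₀² = 1/4.6614 − 3/16.0 = 0.214528 − 0.187500 = 0.027028.
Hence σ₀² = 1/0.027028 ≈ 37.0.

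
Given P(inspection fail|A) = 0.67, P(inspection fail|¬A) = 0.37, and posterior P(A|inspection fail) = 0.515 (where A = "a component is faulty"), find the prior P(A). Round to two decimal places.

In odds form, posterior odds = prior odds × likelihood ratio, so prior odds = posterior odds ÷ LR.
Posterior odds = 0.515/(1−0.515) = 1.0619. LR = 0.67/0.37 = 1.8108.
Prior odds = 1.0619/1.8108 = 0.5864, so P(A) = 0.5864/(1+0.5864) ≈ 0.37.

P(A) = 0.37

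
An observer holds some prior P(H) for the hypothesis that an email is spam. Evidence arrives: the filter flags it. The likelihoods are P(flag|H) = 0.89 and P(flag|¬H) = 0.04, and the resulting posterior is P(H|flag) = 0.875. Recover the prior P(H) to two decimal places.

P(H) = 0.24

In odds form, posterior odds = prior odds × likelihood ratio, so prior odds = posterior odds ÷ LR.
Posterior odds = 0.875/(1−0.875) = 7.0000. LR = 0.89/0.04 = 22.2500.
Prior odds = 7.0000/22.2500 = 0.3146, so P(H) = 0.3146/(1+0.3146) ≈ 0.24.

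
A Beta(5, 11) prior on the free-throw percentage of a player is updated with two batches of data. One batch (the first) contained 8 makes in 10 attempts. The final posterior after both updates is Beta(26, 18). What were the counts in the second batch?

Because Beta–binomial updating is additive in the counts, the combined data contributed (α_post−α_prior, β_post−β_prior) successes and failures.
Total across both batches: 26−5=21 makes, 18−11=7 misses.
Subtract the first batch: 21−8=13 makes and 7−2=5 misses.

13 makes and 5 misses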